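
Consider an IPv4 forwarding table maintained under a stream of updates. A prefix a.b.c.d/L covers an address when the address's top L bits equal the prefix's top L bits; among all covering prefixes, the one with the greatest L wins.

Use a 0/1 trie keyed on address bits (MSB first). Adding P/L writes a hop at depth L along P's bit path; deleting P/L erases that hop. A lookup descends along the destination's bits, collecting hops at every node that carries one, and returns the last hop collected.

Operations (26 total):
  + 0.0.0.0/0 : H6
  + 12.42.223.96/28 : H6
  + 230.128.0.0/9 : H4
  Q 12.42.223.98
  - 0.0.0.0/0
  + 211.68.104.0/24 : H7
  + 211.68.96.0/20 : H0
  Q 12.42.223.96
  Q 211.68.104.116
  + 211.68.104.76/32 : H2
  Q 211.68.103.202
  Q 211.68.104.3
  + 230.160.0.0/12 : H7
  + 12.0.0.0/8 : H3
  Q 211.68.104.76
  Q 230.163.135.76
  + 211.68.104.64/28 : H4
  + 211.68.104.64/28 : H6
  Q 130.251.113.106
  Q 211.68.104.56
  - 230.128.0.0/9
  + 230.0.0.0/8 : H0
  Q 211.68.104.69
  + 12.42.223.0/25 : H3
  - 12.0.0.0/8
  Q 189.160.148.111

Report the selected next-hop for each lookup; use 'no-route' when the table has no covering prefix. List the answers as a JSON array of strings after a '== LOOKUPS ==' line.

Trace:
  + 0.0.0.0/0 (H6) depth=0
  + 12.42.223.96/28 (H6) depth=28
  + 230.128.0.0/9 (H4) depth=9
  ? 12.42.223.98  path d0:H6→d1:-→d2:-→d3:-→d4:-→d5:-→d6:-→d7:-→d8:-→d9:-→d10:-→d11:-→d12:-→d13:-→d14:-→d15:-→d16:-→d17:-→d18:-→d19:-→d20:-→d21:-→d22:-→d23:-→d24:-→d25:-→d26:-→d27:-→d28:H6  best=H6
  - 0.0.0.0/0 clear@0
  + 211.68.104.0/24 (H7) depth=24
  + 211.68.96.0/20 (H0) depth=20
  ? 12.42.223.96  path d0:-→d1:-→d2:-→d3:-→d4:-→d5:-→d6:-→d7:-→d8:-→d9:-→d10:-→d11:-→d12:-→d13:-→d14:-→d15:-→d16:-→d17:-→d18:-→d19:-→d20:-→d21:-→d22:-→d23:-→d24:-→d25:-→d26:-→d27:-→d28:H6  best=H6
  ? 211.68.104.116  path d0:-→d1:-→d2:-→d3:-→d4:-→d5:-→d6:-→d7:-→d8:-→d9:-→d10:-→d11:-→d12:-→d13:-→d14:-→d15:-→d16:-→d17:-→d18:-→d19:-→d20:H0→d21:-→d22:-→d23:-→d24:H7  best=H7
  + 211.68.104.76/32 (H2) depth=32
  ? 211.68.103.202  path d0:-→d1:-→d2:-→d3:-→d4:-→d5:-→d6:-→d7:-→d8:-→d9:-→d10:-→d11:-→d12:-→d13:-→d14:-→d15:-→d16:-→d17:-→d18:-→d19:-→d20:H0  best=H0
  ? 211.68.104.3  path d0:-→d1:-→d2:-→d3:-→d4:-→d5:-→d6:-→d7:-→d8:-→d9:-→d10:-→d11:-→d12:-→d13:-→d14:-→d15:-→d16:-→d17:-→d18:-→d19:-→d20:H0→d21:-→d22:-→d23:-→d24:H7→d25:-  best=H7
  + 230.160.0.0/12 (H7) depth=12
  + 12.0.0.0/8 (H3) depth=8
  ? 211.68.104.76  path d0:-→d1:-→d2:-→d3:-→d4:-→d5:-→d6:-→d7:-→d8:-→d9:-→d10:-→d11:-→d12:-→d13:-→d14:-→d15:-→d16:-→d17:-→d18:-→d19:-→d20:H0→d21:-→d22:-→d23:-→d24:H7→d25:-→d26:-→d27:-→d28:-→d29:-→d30:-→d31:-→d32:H2  best=H2
  ? 230.163.135.76  path d0:-→d1:-→d2:-→d3:-→d4:-→d5:-→d6:-→d7:-→d8:-→d9:H4→d10:-→d11:-→d12:H7  best=H7
  + 211.68.104.64/28 (H4) depth=28
  + 211.68.104.64/28 (H6) depth=28
  ? 130.251.113.106  path d0:-→d1:-  best=no-route
  ? 211.68.104.56  path d0:-→d1:-→d2:-→d3:-→d4:-→d5:-→d6:-→d7:-→d8:-→d9:-→d10:-→d11:-→d12:-→d13:-→d14:-→d15:-→d16:-→d17:-→d18:-→d19:-→d20:H0→d21:-→d22:-→d23:-→d24:H7→d25:-  best=H7
  - 230.128.0.0/9 clear@9
  + 230.0.0.0/8 (H0) depth=8
  ? 211.68.104.69  path d0:-→d1:-→d2:-→d3:-→d4:-→d5:-→d6:-→d7:-→d8:-→d9:-→d10:-→d11:-→d12:-→d13:-→d14:-→d15:-→d16:-→d17:-→d18:-→d19:-→d20:H0→d21:-→d22:-→d23:-→d24:H7→d25:-→d26:-→d27:-→d28:H6  best=H6
  + 12.42.223.0/25 (H3) depth=25
  - 12.0.0.0/8 clear@8
  ? 189.160.148.111  path d0:-→d1:-  best=no-route

== LOOKUPS ==
["H6","H6","H7","H0","H7","H2","H7","no-route","H7","H6","no-route"]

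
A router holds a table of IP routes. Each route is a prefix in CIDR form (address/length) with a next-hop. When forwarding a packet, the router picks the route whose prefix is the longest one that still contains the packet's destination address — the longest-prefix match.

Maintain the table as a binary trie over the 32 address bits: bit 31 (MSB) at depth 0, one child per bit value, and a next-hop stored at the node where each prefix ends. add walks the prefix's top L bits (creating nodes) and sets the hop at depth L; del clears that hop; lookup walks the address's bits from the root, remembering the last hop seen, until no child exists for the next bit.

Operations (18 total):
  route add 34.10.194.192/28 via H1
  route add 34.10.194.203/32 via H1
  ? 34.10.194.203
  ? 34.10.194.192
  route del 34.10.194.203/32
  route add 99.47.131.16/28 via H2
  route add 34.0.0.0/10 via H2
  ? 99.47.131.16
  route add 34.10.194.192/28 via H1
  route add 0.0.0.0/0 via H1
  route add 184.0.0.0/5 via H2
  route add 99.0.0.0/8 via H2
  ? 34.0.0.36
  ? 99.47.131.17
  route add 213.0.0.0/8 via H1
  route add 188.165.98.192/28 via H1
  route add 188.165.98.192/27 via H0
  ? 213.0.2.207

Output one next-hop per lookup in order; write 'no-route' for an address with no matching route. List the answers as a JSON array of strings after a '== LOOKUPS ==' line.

Process each operation:
  + 34.10.194.192/28 (H1) depth=28
  + 34.10.194.203/32 (H1) depth=32
  Q 34.10.194.203: descend 00100010000010101100001011001011 ; hops seen [H1,H1] ; pick H1
  Q 34.10.194.192: descend 0010001000001010110000101100 ; hops seen [H1] ; pick H1
  - 34.10.194.203/32 clear@32
  + 99.47.131.16/28 (H2) depth=28
  + 34.0.0.0/10 (H2) depth=10
  Q 99.47.131.16: descend 0110001100101111100000110001 ; hops seen [H2] ; pick H2
  + 34.10.194.192/28 (H1) depth=28
  + 0.0.0.0/0 (H1) depth=0
  + 184.0.0.0/5 (H2) depth=5
  + 99.0.0.0/8 (H2) depth=8
  Q 34.0.0.36: descend 001000100000 ; hops seen [H1,H2] ; pick H2
  Q 99.47.131.17: descend 0110001100101111100000110001 ; hops seen [H1,H2,H2] ; pick H2
  + 213.0.0.0/8 (H1) depth=8
  + 188.165.98.192/28 (H1) depth=28
  + 188.165.98.192/27 (H0) depth=27
  Q 213.0.2.207: descend 11010101 ; hops seen [H1,H1] ; pick H1

== LOOKUPS ==
["H1","H1","H2","H2","H2","H1"]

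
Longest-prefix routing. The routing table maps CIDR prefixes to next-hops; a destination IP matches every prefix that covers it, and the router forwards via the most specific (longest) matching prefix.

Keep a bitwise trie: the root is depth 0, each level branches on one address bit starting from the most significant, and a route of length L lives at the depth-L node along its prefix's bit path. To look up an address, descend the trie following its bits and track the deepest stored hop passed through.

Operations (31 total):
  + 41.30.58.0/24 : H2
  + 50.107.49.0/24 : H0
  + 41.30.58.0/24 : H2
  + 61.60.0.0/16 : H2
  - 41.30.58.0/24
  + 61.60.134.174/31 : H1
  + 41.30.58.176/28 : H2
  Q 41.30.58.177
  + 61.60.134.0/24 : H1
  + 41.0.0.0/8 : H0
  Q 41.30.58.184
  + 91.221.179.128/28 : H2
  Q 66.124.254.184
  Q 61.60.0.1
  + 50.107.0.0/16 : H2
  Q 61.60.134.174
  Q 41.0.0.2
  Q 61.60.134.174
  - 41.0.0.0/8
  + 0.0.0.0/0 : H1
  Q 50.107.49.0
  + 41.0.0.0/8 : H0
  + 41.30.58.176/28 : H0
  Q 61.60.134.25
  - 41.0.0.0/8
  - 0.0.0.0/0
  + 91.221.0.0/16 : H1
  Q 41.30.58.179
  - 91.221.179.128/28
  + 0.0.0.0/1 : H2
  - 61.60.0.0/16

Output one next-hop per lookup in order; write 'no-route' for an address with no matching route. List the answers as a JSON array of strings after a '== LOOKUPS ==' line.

Process each operation:
  add 41.30.58.0/24 -> H2 at depth 24
  add 50.107.49.0/24 -> H0 at depth 24
  add 41.30.58.0/24 -> H2 at depth 24
  add 61.60.0.0/16 -> H2 at depth 16
  - 41.30.58.0/24 clear@24
  add 61.60.134.174/31 -> H1 at depth 31
  add 41.30.58.176/28 -> H2 at depth 28
  ? 41.30.58.177  path d0:-→d1:-→d2:-→d3:-→d4:-→d5:-→d6:-→d7:-→d8:-→d9:-→d10:-→d11:-→d12:-→d13:-→d14:-→d15:-→d16:-→d17:-→d18:-→d19:-→d20:-→d21:-→d22:-→d23:-→d24:-→d25:-→d26:-→d27:-→d28:H2  best=H2
  add 61.60.134.0/24 -> H1 at depth 24
  add 41.0.0.0/8 -> H0 at depth 8
  ? 41.30.58.184  path d0:-→d1:-→d2:-→d3:-→d4:-→d5:-→d6:-→d7:-→d8:H0→d9:-→d10:-→d11:-→d12:-→d13:-→d14:-→d15:-→d16:-→d17:-→d18:-→d19:-→d20:-→d21:-→d22:-→d23:-→d24:-→d25:-→d26:-→d27:-→d28:H2  best=H2
  add 91.221.179.128/28 -> H2 at depth 28
  ? 66.124.254.184  path d0:-→d1:-→d2:-→d3:-  best=no-route
  ? 61.60.0.1  path d0:-→d1:-→d2:-→d3:-→d4:-→d5:-→d6:-→d7:-→d8:-→d9:-→d10:-→d11:-→d12:-→d13:-→d14:-→d15:-→d16:H2  best=H2
  add 50.107.0.0/16 -> H2 at depth 16
  ? 61.60.134.174  path d0:-→d1:-→d2:-→d3:-→d4:-→d5:-→d6:-→d7:-→d8:-→d9:-→d10:-→d11:-→d12:-→d13:-→d14:-→d15:-→d16:H2→d17:-→d18:-→d19:-→d20:-→d21:-→d22:-→d23:-→d24:H1→d25:-→d26:-→d27:-→d28:-→d29:-→d30:-→d31:H1  best=H1
  ? 41.0.0.2  path d0:-→d1:-→d2:-→d3:-→d4:-→d5:-→d6:-→d7:-→d8:H0→d9:-→d10:-→d11:-  best=H0
  ? 61.60.134.174  path d0:-→d1:-→d2:-→d3:-→d4:-→d5:-→d6:-→d7:-→d8:-→d9:-→d10:-→d11:-→d12:-→d13:-→d14:-→d15:-→d16:H2→d17:-→d18:-→d19:-→d20:-→d21:-→d22:-→d23:-→d24:H1→d25:-→d26:-→d27:-→d28:-→d29:-→d30:-→d31:H1  best=H1
  - 41.0.0.0/8 clear@8
  add 0.0.0.0/0 -> H1 at depth 0
  ? 50.107.49.0  path d0:H1→d1:-→d2:-→d3:-→d4:-→d5:-→d6:-→d7:-→d8:-→d9:-→d10:-→d11:-→d12:-→d13:-→d14:-→d15:-→d16:H2→d17:-→d18:-→d19:-→d20:-→d21:-→d22:-→d23:-→d24:H0  best=H0
  add 41.0.0.0/8 -> H0 at depth 8
  add 41.30.58.176/28 -> H0 at depth 28
  ? 61.60.134.25  path d0:H1→d1:-→d2:-→d3:-→d4:-→d5:-→d6:-→d7:-→d8:-→d9:-→d10:-→d11:-→d12:-→d13:-→d14:-→d15:-→d16:H2→d17:-→d18:-→d19:-→d20:-→d21:-→d22:-→d23:-→d24:H1  best=H1
  - 41.0.0.0/8 clear@8
  - 0.0.0.0/0 clear@0
  add 91.221.0.0/16 -> H1 at depth 16
  ? 41.30.58.179  path d0:-→d1:-→d2:-→d3:-→d4:-→d5:-→d6:-→d7:-→d8:-→d9:-→d10:-→d11:-→d12:-→d13:-→d14:-→d15:-→d16:-→d17:-→d18:-→d19:-→d20:-→d21:-→d22:-→d23:-→d24:-→d25:-→d26:-→d27:-→d28:H0  best=H0
  - 91.221.179.128/28 clear@28
  add 0.0.0.0/1 -> H2 at depth 1
  - 61.60.0.0/16 clear@16

== LOOKUPS ==
["H2","H2","no-route","H2","H1","H0","H1","H0","H1","H0"]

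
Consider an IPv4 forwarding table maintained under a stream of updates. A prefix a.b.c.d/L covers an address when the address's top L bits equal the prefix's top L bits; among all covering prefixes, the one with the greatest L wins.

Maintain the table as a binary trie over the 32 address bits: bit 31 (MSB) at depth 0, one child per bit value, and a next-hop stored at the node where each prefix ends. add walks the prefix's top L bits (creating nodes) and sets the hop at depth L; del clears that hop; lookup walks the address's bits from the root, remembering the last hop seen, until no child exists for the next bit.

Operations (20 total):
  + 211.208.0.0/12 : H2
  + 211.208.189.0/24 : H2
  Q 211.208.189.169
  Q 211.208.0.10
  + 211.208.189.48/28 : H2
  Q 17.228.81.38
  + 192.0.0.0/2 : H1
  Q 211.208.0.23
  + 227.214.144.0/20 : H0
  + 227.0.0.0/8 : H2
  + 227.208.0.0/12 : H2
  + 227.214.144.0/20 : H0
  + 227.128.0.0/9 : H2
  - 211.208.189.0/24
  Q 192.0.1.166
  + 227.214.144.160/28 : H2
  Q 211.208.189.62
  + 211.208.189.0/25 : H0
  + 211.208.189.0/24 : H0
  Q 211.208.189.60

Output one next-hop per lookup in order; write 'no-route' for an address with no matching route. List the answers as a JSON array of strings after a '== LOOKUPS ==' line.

Apply in order:
  + 211.208.0.0/12 (H2) depth=12
  + 211.208.189.0/24 (H2) depth=24
  Q 211.208.189.169: descend 110100111101000010111101 ; hops seen [H2,H2] ; pick H2
  Q 211.208.0.10: descend 1101001111010000 ; hops seen [H2] ; pick H2
  + 211.208.189.48/28 (H2) depth=28
  Q 17.228.81.38: descend ε ; hops seen [∅] ; pick no-route
  + 192.0.0.0/2 (H1) depth=2
  Q 211.208.0.23: descend 1101001111010000 ; hops seen [H1,H2] ; pick H2
  + 227.214.144.0/20 (H0) depth=20
  + 227.0.0.0/8 (H2) depth=8
  + 227.208.0.0/12 (H2) depth=12
  + 227.214.144.0/20 (H0) depth=20
  + 227.128.0.0/9 (H2) depth=9
  del 211.208.189.0/24 (clear depth 24)
  Q 192.0.1.166: descend 110 ; hops seen [H1] ; pick H1
  + 227.214.144.160/28 (H2) depth=28
  Q 211.208.189.62: descend 1101001111010000101111010011 ; hops seen [H1,H2,H2] ; pick H2
  + 211.208.189.0/25 (H0) depth=25
  + 211.208.189.0/24 (H0) depth=24
  Q 211.208.189.60: descend 1101001111010000101111010011 ; hops seen [H1,H2,H0,H0,H2] ; pick H2

== LOOKUPS ==
["H2","H2","no-route","H2","H1","H2","H2"]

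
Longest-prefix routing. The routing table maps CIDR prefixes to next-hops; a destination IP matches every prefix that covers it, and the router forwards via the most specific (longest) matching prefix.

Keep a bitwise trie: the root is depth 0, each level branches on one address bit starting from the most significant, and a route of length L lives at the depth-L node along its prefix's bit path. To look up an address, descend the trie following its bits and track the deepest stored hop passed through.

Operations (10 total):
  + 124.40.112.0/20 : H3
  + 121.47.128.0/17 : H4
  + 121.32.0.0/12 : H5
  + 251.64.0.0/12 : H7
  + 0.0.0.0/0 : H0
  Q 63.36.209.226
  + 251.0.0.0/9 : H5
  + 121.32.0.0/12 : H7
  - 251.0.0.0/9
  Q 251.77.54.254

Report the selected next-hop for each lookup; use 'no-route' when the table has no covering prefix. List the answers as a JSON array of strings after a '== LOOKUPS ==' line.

Trace:
  + 124.40.112.0/20 (H3) depth=20
  + 121.47.128.0/17 (H4) depth=17
  + 121.32.0.0/12 (H5) depth=12
  + 251.64.0.0/12 (H7) depth=12
  + 0.0.0.0/0 (H0) depth=0
  lookup 63.36.209.226: bits 0 walk d0:H0→d1:- -> H0
  + 251.0.0.0/9 (H5) depth=9
  + 121.32.0.0/12 (H7) depth=12
  del 251.0.0.0/9 (clear depth 9)
  lookup 251.77.54.254: bits 111110110100 walk d0:H0→d1:-→d2:-→d3:-→d4:-→d5:-→d6:-→d7:-→d8:-→d9:-→d10:-→d11:-→d12:H7 -> H7

== LOOKUPS ==
["H0","H7"]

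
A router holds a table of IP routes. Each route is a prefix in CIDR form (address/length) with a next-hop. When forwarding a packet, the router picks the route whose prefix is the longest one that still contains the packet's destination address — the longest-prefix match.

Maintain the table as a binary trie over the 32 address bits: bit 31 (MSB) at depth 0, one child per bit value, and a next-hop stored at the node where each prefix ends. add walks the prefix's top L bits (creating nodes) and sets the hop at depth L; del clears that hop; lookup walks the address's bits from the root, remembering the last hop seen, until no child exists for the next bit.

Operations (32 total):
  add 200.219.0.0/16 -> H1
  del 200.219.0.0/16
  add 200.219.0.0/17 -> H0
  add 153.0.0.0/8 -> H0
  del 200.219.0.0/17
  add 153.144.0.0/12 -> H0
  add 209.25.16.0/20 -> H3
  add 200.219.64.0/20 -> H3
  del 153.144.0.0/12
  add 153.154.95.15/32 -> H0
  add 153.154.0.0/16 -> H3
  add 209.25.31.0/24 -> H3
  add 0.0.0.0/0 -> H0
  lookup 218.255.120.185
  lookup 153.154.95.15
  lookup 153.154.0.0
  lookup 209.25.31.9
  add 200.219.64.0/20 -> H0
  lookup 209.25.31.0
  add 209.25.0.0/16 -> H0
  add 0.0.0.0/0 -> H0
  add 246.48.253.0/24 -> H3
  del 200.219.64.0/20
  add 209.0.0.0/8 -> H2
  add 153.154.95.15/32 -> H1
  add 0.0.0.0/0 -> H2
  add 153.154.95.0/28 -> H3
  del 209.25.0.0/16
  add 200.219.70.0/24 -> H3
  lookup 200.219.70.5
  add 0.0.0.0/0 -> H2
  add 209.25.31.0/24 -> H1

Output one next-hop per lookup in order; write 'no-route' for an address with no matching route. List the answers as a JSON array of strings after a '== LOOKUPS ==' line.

Process each operation:
  add 200.219.0.0/16 -> H1 at depth 16
  del 200.219.0.0/16 (clear depth 16)
  add 200.219.0.0/17 -> H0 at depth 17
  add 153.0.0.0/8 -> H0 at depth 8
  del 200.219.0.0/17 (clear depth 17)
  add 153.144.0.0/12 -> H0 at depth 12
  add 209.25.16.0/20 -> H3 at depth 20
  add 200.219.64.0/20 -> H3 at depth 20
  del 153.144.0.0/12 (clear depth 12)
  add 153.154.95.15/32 -> H0 at depth 32
  add 153.154.0.0/16 -> H3 at depth 16
  add 209.25.31.0/24 -> H3 at depth 24
  add 0.0.0.0/0 -> H0 at depth 0
  ? 218.255.120.185  path d0:H0→d1:-→d2:-→d3:-→d4:-  best=H0
  ? 153.154.95.15  path d0:H0→d1:-→d2:-→d3:-→d4:-→d5:-→d6:-→d7:-→d8:H0→d9:-→d10:-→d11:-→d12:-→d13:-→d14:-→d15:-→d16:H3→d17:-→d18:-→d19:-→d20:-→d21:-→d22:-→d23:-→d24:-→d25:-→d26:-→d27:-→d28:-→d29:-→d30:-→d31:-→d32:H0  best=H0
  ? 153.154.0.0  path d0:H0→d1:-→d2:-→d3:-→d4:-→d5:-→d6:-→d7:-→d8:H0→d9:-→d10:-→d11:-→d12:-→d13:-→d14:-→d15:-→d16:H3→d17:-  best=H3
  ? 209.25.31.9  path d0:H0→d1:-→d2:-→d3:-→d4:-→d5:-→d6:-→d7:-→d8:-→d9:-→d10:-→d11:-→d12:-→d13:-→d14:-→d15:-→d16:-→d17:-→d18:-→d19:-→d20:H3→d21:-→d22:-→d23:-→d24:H3  best=H3
  add 200.219.64.0/20 -> H0 at depth 20
  ? 209.25.31.0  path d0:H0→d1:-→d2:-→d3:-→d4:-→d5:-→d6:-→d7:-→d8:-→d9:-→d10:-→d11:-→d12:-→d13:-→d14:-→d15:-→d16:-→d17:-→d18:-→d19:-→d20:H3→d21:-→d22:-→d23:-→d24:H3  best=H3
  add 209.25.0.0/16 -> H0 at depth 16
  add 0.0.0.0/0 -> H0 at depth 0
  add 246.48.253.0/24 -> H3 at depth 24
  del 200.219.64.0/20 (clear depth 20)
  add 209.0.0.0/8 -> H2 at depth 8
  add 153.154.95.15/32 -> H1 at depth 32
  add 0.0.0.0/0 -> H2 at depth 0
  add 153.154.95.0/28 -> H3 at depth 28
  del 209.25.0.0/16 (clear depth 16)
  add 200.219.70.0/24 -> H3 at depth 24
  ? 200.219.70.5  path d0:H2→d1:-→d2:-→d3:-→d4:-→d5:-→d6:-→d7:-→d8:-→d9:-→d10:-→d11:-→d12:-→d13:-→d14:-→d15:-→d16:-→d17:-→d18:-→d19:-→d20:-→d21:-→d22:-→d23:-→d24:H3  best=H3
  add 0.0.0.0/0 -> H2 at depth 0
  add 209.25.31.0/24 -> H1 at depth 24

== LOOKUPS ==
["H0","H0","H3","H3","H3","H3"]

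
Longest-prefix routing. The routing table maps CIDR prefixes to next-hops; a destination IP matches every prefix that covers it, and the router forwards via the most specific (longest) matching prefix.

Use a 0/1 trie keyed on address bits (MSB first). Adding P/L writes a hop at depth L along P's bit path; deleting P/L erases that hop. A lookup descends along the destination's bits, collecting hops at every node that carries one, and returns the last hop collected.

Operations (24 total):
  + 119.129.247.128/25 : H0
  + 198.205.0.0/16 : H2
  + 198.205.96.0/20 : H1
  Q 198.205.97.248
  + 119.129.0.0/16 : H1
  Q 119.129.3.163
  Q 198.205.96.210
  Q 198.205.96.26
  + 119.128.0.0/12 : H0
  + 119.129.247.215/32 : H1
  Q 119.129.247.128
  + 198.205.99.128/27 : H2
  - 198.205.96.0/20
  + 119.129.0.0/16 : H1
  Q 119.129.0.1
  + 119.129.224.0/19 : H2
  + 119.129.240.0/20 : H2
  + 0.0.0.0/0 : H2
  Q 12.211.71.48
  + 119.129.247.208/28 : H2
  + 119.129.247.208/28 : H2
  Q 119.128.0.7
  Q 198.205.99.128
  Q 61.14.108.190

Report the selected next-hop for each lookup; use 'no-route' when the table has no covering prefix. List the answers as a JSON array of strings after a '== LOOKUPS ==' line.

Process each operation:
  add 119.129.247.128/25 -> H0 at depth 25
  add 198.205.0.0/16 -> H2 at depth 16
  add 198.205.96.0/20 -> H1 at depth 20
  Q 198.205.97.248: descend 11000110110011010110 ; hops seen [H2,H1] ; pick H1
  add 119.129.0.0/16 -> H1 at depth 16
  Q 119.129.3.163: descend 0111011110000001 ; hops seen [H1] ; pick H1
  Q 198.205.96.210: descend 11000110110011010110 ; hops seen [H2,H1] ; pick H1
  Q 198.205.96.26: descend 11000110110011010110 ; hops seen [H2,H1] ; pick H1
  add 119.128.0.0/12 -> H0 at depth 12
  add 119.129.247.215/32 -> H1 at depth 32
  Q 119.129.247.128: descend 0111011110000001111101111 ; hops seen [H0,H1,H0] ; pick H0
  add 198.205.99.128/27 -> H2 at depth 27
  del 198.205.96.0/20 (clear depth 20)
  add 119.129.0.0/16 -> H1 at depth 16
  Q 119.129.0.1: descend 0111011110000001 ; hops seen [H0,H1] ; pick H1
  add 119.129.224.0/19 -> H2 at depth 19
  add 119.129.240.0/20 -> H2 at depth 20
  add 0.0.0.0/0 -> H2 at depth 0
  Q 12.211.71.48: descend 0 ; hops seen [H2] ; pick H2
  add 119.129.247.208/28 -> H2 at depth 28
  add 119.129.247.208/28 -> H2 at depth 28
  Q 119.128.0.7: descend 011101111000000 ; hops seen [H2,H0] ; pick H0
  Q 198.205.99.128: descend 110001101100110101100011100 ; hops seen [H2,H2,H2] ; pick H2
  Q 61.14.108.190: descend 0 ; hops seen [H2] ; pick H2

== LOOKUPS ==
["H1","H1","H1","H1","H0","H1","H2","H0","H2","H2"]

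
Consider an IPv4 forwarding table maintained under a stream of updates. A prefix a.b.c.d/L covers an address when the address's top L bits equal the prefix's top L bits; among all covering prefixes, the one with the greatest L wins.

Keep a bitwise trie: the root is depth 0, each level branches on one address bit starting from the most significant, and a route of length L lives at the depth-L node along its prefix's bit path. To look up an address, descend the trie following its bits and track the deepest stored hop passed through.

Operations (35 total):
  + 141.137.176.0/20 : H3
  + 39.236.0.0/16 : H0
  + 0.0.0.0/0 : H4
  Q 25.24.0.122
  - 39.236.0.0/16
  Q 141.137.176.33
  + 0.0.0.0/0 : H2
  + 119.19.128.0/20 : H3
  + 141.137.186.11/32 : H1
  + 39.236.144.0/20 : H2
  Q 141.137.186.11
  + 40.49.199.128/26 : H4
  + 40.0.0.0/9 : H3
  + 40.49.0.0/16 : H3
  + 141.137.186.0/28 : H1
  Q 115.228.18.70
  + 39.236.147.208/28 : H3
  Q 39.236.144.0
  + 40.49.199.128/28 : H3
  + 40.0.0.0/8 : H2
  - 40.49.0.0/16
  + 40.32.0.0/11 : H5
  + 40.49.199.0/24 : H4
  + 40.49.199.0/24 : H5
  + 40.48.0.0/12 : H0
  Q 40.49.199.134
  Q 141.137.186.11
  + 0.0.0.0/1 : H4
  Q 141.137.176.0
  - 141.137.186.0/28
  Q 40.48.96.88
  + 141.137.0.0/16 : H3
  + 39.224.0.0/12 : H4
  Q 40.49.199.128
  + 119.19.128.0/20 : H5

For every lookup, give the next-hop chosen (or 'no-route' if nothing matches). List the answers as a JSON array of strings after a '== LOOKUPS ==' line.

Trace:
  + 141.137.176.0/20 (H3) depth=20
  + 39.236.0.0/16 (H0) depth=16
  + 0.0.0.0/0 (H4) depth=0
  lookup 25.24.0.122: bits 00 walk d0:H4→d1:-→d2:- -> H4
  del 39.236.0.0/16 (clear depth 16)
  lookup 141.137.176.33: bits 10001101100010011011 walk d0:H4→d1:-→d2:-→d3:-→d4:-→d5:-→d6:-→d7:-→d8:-→d9:-→d10:-→d11:-→d12:-→d13:-→d14:-→d15:-→d16:-→d17:-→d18:-→d19:-→d20:H3 -> H3
  + 0.0.0.0/0 (H2) depth=0
  + 119.19.128.0/20 (H3) depth=20
  + 141.137.186.11/32 (H1) depth=32
  + 39.236.144.0/20 (H2) depth=20
  lookup 141.137.186.11: bits 10001101100010011011101000001011 walk d0:H2→d1:-→d2:-→d3:-→d4:-→d5:-→d6:-→d7:-→d8:-→d9:-→d10:-→d11:-→d12:-→d13:-→d14:-→d15:-→d16:-→d17:-→d18:-→d19:-→d20:H3→d21:-→d22:-→d23:-→d24:-→d25:-→d26:-→d27:-→d28:-→d29:-→d30:-→d31:-→d32:H1 -> H1
  + 40.49.199.128/26 (H4) depth=26
  + 40.0.0.0/9 (H3) depth=9
  + 40.49.0.0/16 (H3) depth=16
  + 141.137.186.0/28 (H1) depth=28
  lookup 115.228.18.70: bits 01110 walk d0:H2→d1:-→d2:-→d3:-→d4:-→d5:- -> H2
  + 39.236.147.208/28 (H3) depth=28
  lookup 39.236.144.0: bits 0010011111101100100100 walk d0:H2→d1:-→d2:-→d3:-→d4:-→d5:-→d6:-→d7:-→d8:-→d9:-→d10:-→d11:-→d12:-→d13:-→d14:-→d15:-→d16:-→d17:-→d18:-→d19:-→d20:H2→d21:-→d22:- -> H2
  + 40.49.199.128/28 (H3) depth=28
  + 40.0.0.0/8 (H2) depth=8
  del 40.49.0.0/16 (clear depth 16)
  + 40.32.0.0/11 (H5) depth=11
  + 40.49.199.0/24 (H4) depth=24
  + 40.49.199.0/24 (H5) depth=24
  + 40.48.0.0/12 (H0) depth=12
  lookup 40.49.199.134: bits 0010100000110001110001111000 walk d0:H2→d1:-→d2:-→d3:-→d4:-→d5:-→d6:-→d7:-→d8:H2→d9:H3→d10:-→d11:H5→d12:H0→d13:-→d14:-→d15:-→d16:-→d17:-→d18:-→d19:-→d20:-→d21:-→d22:-→d23:-→d24:H5→d25:-→d26:H4→d27:-→d28:H3 -> H3
  lookup 141.137.186.11: bits 10001101100010011011101000001011 walk d0:H2→d1:-→d2:-→d3:-→d4:-→d5:-→d6:-→d7:-→d8:-→d9:-→d10:-→d11:-→d12:-→d13:-→d14:-→d15:-→d16:-→d17:-→d18:-→d19:-→d20:H3→d21:-→d22:-→d23:-→d24:-→d25:-→d26:-→d27:-→d28:H1→d29:-→d30:-→d31:-→d32:H1 -> H1
  + 0.0.0.0/1 (H4) depth=1
  lookup 141.137.176.0: bits 10001101100010011011 walk d0:H2→d1:-→d2:-→d3:-→d4:-→d5:-→d6:-→d7:-→d8:-→d9:-→d10:-→d11:-→d12:-→d13:-→d14:-→d15:-→d16:-→d17:-→d18:-→d19:-→d20:H3 -> H3
  del 141.137.186.0/28 (clear depth 28)
  lookup 40.48.96.88: bits 001010000011000 walk d0:H2→d1:H4→d2:-→d3:-→d4:-→d5:-→d6:-→d7:-→d8:H2→d9:H3→d10:-→d11:H5→d12:H0→d13:-→d14:-→d15:- -> H0
  + 141.137.0.0/16 (H3) depth=16
  + 39.224.0.0/12 (H4) depth=12
  lookup 40.49.199.128: bits 0010100000110001110001111000 walk d0:H2→d1:H4→d2:-→d3:-→d4:-→d5:-→d6:-→d7:-→d8:H2→d9:H3→d10:-→d11:H5→d12:H0→d13:-→d14:-→d15:-→d16:-→d17:-→d18:-→d19:-→d20:-→d21:-→d22:-→d23:-→d24:H5→d25:-→d26:H4→d27:-→d28:H3 -> H3
  + 119.19.128.0/20 (H5) depth=20

== LOOKUPS ==
["H4","H3","H1","H2","H2","H3","H1","H3","H0","H3"]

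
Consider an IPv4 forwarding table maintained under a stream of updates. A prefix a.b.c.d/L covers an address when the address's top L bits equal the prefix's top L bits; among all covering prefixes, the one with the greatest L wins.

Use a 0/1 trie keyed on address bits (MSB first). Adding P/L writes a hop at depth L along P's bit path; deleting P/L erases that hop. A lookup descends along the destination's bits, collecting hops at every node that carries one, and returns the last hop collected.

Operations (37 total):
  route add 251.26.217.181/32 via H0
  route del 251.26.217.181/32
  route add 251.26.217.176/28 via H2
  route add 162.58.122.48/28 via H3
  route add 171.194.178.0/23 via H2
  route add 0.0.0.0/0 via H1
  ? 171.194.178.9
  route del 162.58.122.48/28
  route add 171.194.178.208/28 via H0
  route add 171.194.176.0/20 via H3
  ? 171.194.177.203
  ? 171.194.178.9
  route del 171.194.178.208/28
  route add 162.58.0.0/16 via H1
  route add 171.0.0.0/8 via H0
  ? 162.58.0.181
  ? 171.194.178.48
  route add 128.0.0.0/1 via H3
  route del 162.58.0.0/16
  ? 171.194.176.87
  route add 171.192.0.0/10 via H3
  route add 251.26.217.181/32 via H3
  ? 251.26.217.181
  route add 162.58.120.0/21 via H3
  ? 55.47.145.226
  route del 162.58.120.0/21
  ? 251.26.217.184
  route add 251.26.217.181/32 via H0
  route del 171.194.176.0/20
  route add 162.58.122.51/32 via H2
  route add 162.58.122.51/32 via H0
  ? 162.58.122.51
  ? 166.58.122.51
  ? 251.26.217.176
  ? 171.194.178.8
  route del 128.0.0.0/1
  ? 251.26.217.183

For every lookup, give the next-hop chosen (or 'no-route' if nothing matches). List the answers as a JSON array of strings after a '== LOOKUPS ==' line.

Process each operation:
  + 251.26.217.181/32 (H0) depth=32
  del 251.26.217.181/32 (clear depth 32)
  + 251.26.217.176/28 (H2) depth=28
  + 162.58.122.48/28 (H3) depth=28
  + 171.194.178.0/23 (H2) depth=23
  + 0.0.0.0/0 (H1) depth=0
  Q 171.194.178.9: descend 10101011110000101011001 ; hops seen [H1,H2] ; pick H2
  del 162.58.122.48/28 (clear depth 28)
  + 171.194.178.208/28 (H0) depth=28
  + 171.194.176.0/20 (H3) depth=20
  Q 171.194.177.203: descend 1010101111000010101100 ; hops seen [H1,H3] ; pick H3
  Q 171.194.178.9: descend 101010111100001010110010 ; hops seen [H1,H3,H2] ; pick H2
  del 171.194.178.208/28 (clear depth 28)
  + 162.58.0.0/16 (H1) depth=16
  + 171.0.0.0/8 (H0) depth=8
  Q 162.58.0.181: descend 10100010001110100 ; hops seen [H1,H1] ; pick H1
  Q 171.194.178.48: descend 101010111100001010110010 ; hops seen [H1,H0,H3,H2] ; pick H2
  + 128.0.0.0/1 (H3) depth=1
  del 162.58.0.0/16 (clear depth 16)
  Q 171.194.176.87: descend 1010101111000010101100 ; hops seen [H1,H3,H0,H3] ; pick H3
  + 171.192.0.0/10 (H3) depth=10
  + 251.26.217.181/32 (H3) depth=32
  Q 251.26.217.181: descend 11111011000110101101100110110101 ; hops seen [H1,H3,H2,H3] ; pick H3
  + 162.58.120.0/21 (H3) depth=21
  Q 55.47.145.226: descend ε ; hops seen [H1] ; pick H1
  del 162.58.120.0/21 (clear depth 21)
  Q 251.26.217.184: descend 1111101100011010110110011011 ; hops seen [H1,H3,H2] ; pick H2
  + 251.26.217.181/32 (H0) depth=32
  del 171.194.176.0/20 (clear depth 20)
  + 162.58.122.51/32 (H2) depth=32
  + 162.58.122.51/32 (H0) depth=32
  Q 162.58.122.51: descend 10100010001110100111101000110011 ; hops seen [H1,H3,H0] ; pick H0
  Q 166.58.122.51: descend 10100 ; hops seen [H1,H3] ; pick H3
  Q 251.26.217.176: descend 11111011000110101101100110110 ; hops seen [H1,H3,H2] ; pick H2
  Q 171.194.178.8: descend 101010111100001010110010 ; hops seen [H1,H3,H0,H3,H2] ; pick H2
  del 128.0.0.0/1 (clear depth 1)
  Q 251.26.217.183: descend 111110110001101011011001101101 ; hops seen [H1,H2] ; pick H2

== LOOKUPS ==
["H2","H3","H2","H1","H2","H3","H3","H1","H2","H0","H3","H2","H2","H2"]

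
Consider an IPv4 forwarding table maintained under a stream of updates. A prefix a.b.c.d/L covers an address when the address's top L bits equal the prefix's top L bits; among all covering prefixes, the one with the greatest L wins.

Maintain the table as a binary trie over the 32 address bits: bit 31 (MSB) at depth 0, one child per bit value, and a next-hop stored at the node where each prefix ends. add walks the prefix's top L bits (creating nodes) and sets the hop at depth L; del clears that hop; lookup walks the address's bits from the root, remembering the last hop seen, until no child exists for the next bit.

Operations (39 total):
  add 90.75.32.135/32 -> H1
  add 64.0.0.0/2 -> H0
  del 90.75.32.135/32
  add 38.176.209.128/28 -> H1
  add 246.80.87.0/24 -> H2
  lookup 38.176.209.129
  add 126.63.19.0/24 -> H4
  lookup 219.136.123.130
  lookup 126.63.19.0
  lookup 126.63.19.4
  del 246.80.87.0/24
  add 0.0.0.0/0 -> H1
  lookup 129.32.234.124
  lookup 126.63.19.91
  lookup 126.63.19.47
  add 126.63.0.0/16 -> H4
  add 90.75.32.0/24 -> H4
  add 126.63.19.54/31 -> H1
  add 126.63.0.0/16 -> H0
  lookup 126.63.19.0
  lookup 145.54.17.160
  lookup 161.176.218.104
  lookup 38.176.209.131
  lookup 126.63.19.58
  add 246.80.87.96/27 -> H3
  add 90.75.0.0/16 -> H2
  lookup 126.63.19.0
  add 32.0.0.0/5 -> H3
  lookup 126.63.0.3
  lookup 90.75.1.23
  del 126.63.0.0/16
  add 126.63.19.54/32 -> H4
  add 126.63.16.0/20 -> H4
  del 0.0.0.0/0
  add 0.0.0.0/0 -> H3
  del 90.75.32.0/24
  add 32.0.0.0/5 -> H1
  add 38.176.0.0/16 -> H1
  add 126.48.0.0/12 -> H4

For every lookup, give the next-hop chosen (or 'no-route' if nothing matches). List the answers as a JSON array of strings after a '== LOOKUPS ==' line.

Process each operation:
  add 90.75.32.135/32 -> H1 at depth 32
  add 64.0.0.0/2 -> H0 at depth 2
  del 90.75.32.135/32 (clear depth 32)
  add 38.176.209.128/28 -> H1 at depth 28
  add 246.80.87.0/24 -> H2 at depth 24
  ? 38.176.209.129  path d0:-→d1:-→d2:-→d3:-→d4:-→d5:-→d6:-→d7:-→d8:-→d9:-→d10:-→d11:-→d12:-→d13:-→d14:-→d15:-→d16:-→d17:-→d18:-→d19:-→d20:-→d21:-→d22:-→d23:-→d24:-→d25:-→d26:-→d27:-→d28:H1  best=H1
  add 126.63.19.0/24 -> H4 at depth 24
  ? 219.136.123.130  path d0:-→d1:-→d2:-  best=no-route
  ? 126.63.19.0  path d0:-→d1:-→d2:H0→d3:-→d4:-→d5:-→d6:-→d7:-→d8:-→d9:-→d10:-→d11:-→d12:-→d13:-→d14:-→d15:-→d16:-→d17:-→d18:-→d19:-→d20:-→d21:-→d22:-→d23:-→d24:H4  best=H4
  ? 126.63.19.4  path d0:-→d1:-→d2:H0→d3:-→d4:-→d5:-→d6:-→d7:-→d8:-→d9:-→d10:-→d11:-→d12:-→d13:-→d14:-→d15:-→d16:-→d17:-→d18:-→d19:-→d20:-→d21:-→d22:-→d23:-→d24:H4  best=H4
  del 246.80.87.0/24 (clear depth 24)
  add 0.0.0.0/0 -> H1 at depth 0
  ? 129.32.234.124  path d0:H1→d1:-  best=H1
  ? 126.63.19.91  path d0:H1→d1:-→d2:H0→d3:-→d4:-→d5:-→d6:-→d7:-→d8:-→d9:-→d10:-→d11:-→d12:-→d13:-→d14:-→d15:-→d16:-→d17:-→d18:-→d19:-→d20:-→d21:-→d22:-→d23:-→d24:H4  best=H4
  ? 126.63.19.47  path d0:H1→d1:-→d2:H0→d3:-→d4:-→d5:-→d6:-→d7:-→d8:-→d9:-→d10:-→d11:-→d12:-→d13:-→d14:-→d15:-→d16:-→d17:-→d18:-→d19:-→d20:-→d21:-→d22:-→d23:-→d24:H4  best=H4
  add 126.63.0.0/16 -> H4 at depth 16
  add 90.75.32.0/24 -> H4 at depth 24
  add 126.63.19.54/31 -> H1 at depth 31
  add 126.63.0.0/16 -> H0 at depth 16
  ? 126.63.19.0  path d0:H1→d1:-→d2:H0→d3:-→d4:-→d5:-→d6:-→d7:-→d8:-→d9:-→d10:-→d11:-→d12:-→d13:-→d14:-→d15:-→d16:H0→d17:-→d18:-→d19:-→d20:-→d21:-→d22:-→d23:-→d24:H4→d25:-→d26:-  best=H4
  ? 145.54.17.160  path d0:H1→d1:-  best=H1
  ? 161.176.218.104  path d0:H1→d1:-  best=H1
  ? 38.176.209.131  path d0:H1→d1:-→d2:-→d3:-→d4:-→d5:-→d6:-→d7:-→d8:-→d9:-→d10:-→d11:-→d12:-→d13:-→d14:-→d15:-→d16:-→d17:-→d18:-→d19:-→d20:-→d21:-→d22:-→d23:-→d24:-→d25:-→d26:-→d27:-→d28:H1  best=H1
  ? 126.63.19.58  path d0:H1→d1:-→d2:H0→d3:-→d4:-→d5:-→d6:-→d7:-→d8:-→d9:-→d10:-→d11:-→d12:-→d13:-→d14:-→d15:-→d16:H0→d17:-→d18:-→d19:-→d20:-→d21:-→d22:-→d23:-→d24:H4→d25:-→d26:-→d27:-→d28:-  best=H4
  add 246.80.87.96/27 -> H3 at depth 27
  add 90.75.0.0/16 -> H2 at depth 16
  ? 126.63.19.0  path d0:H1→d1:-→d2:H0→d3:-→d4:-→d5:-→d6:-→d7:-→d8:-→d9:-→d10:-→d11:-→d12:-→d13:-→d14:-→d15:-→d16:H0→d17:-→d18:-→d19:-→d20:-→d21:-→d22:-→d23:-→d24:H4→d25:-→d26:-  best=H4
  add 32.0.0.0/5 -> H3 at depth 5
  ? 126.63.0.3  path d0:H1→d1:-→d2:H0→d3:-→d4:-→d5:-→d6:-→d7:-→d8:-→d9:-→d10:-→d11:-→d12:-→d13:-→d14:-→d15:-→d16:H0→d17:-→d18:-→d19:-  best=H0
  ? 90.75.1.23  path d0:H1→d1:-→d2:H0→d3:-→d4:-→d5:-→d6:-→d7:-→d8:-→d9:-→d10:-→d11:-→d12:-→d13:-→d14:-→d15:-→d16:H2→d17:-→d18:-  best=H2
  del 126.63.0.0/16 (clear depth 16)
  add 126.63.19.54/32 -> H4 at depth 32
  add 126.63.16.0/20 -> H4 at depth 20
  del 0.0.0.0/0 (clear depth 0)
  add 0.0.0.0/0 -> H3 at depth 0
  del 90.75.32.0/24 (clear depth 24)
  add 32.0.0.0/5 -> H1 at depth 5
  add 38.176.0.0/16 -> H1 at depth 16
  add 126.48.0.0/12 -> H4 at depth 12

== LOOKUPS ==
["H1","no-route","H4","H4","H1","H4","H4","H4","H1","H1","H1","H4","H4","H0","H2"]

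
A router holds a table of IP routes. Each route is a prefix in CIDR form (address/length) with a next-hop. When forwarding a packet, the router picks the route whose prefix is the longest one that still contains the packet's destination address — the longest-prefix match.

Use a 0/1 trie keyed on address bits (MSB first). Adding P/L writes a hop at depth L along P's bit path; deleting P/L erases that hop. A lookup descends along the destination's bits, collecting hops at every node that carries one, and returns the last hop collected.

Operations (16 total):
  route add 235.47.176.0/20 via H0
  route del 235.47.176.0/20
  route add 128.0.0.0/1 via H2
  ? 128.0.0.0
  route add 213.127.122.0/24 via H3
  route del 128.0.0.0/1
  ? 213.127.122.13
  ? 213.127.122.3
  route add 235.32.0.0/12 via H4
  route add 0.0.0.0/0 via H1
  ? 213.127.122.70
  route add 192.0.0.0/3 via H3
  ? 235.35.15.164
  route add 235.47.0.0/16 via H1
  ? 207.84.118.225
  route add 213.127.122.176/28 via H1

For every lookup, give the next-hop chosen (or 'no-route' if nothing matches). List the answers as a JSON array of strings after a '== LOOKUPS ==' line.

Process each operation:
  add 235.47.176.0/20 -> H0 at depth 20
  del 235.47.176.0/20 (clear depth 20)
  add 128.0.0.0/1 -> H2 at depth 1
  lookup 128.0.0.0: bits 1 walk d0:-→d1:H2 -> H2
  add 213.127.122.0/24 -> H3 at depth 24
  del 128.0.0.0/1 (clear depth 1)
  lookup 213.127.122.13: bits 110101010111111101111010 walk d0:-→d1:-→d2:-→d3:-→d4:-→d5:-→d6:-→d7:-→d8:-→d9:-→d10:-→d11:-→d12:-→d13:-→d14:-→d15:-→d16:-→d17:-→d18:-→d19:-→d20:-→d21:-→d22:-→d23:-→d24:H3 -> H3
  lookup 213.127.122.3: bits 110101010111111101111010 walk d0:-→d1:-→d2:-→d3:-→d4:-→d5:-→d6:-→d7:-→d8:-→d9:-→d10:-→d11:-→d12:-→d13:-→d14:-→d15:-→d16:-→d17:-→d18:-→d19:-→d20:-→d21:-→d22:-→d23:-→d24:H3 -> H3
  add 235.32.0.0/12 -> H4 at depth 12
  add 0.0.0.0/0 -> H1 at depth 0
  lookup 213.127.122.70: bits 110101010111111101111010 walk d0:H1→d1:-→d2:-→d3:-→d4:-→d5:-→d6:-→d7:-→d8:-→d9:-→d10:-→d11:-→d12:-→d13:-→d14:-→d15:-→d16:-→d17:-→d18:-→d19:-→d20:-→d21:-→d22:-→d23:-→d24:H3 -> H3
  add 192.0.0.0/3 -> H3 at depth 3
  lookup 235.35.15.164: bits 111010110010 walk d0:H1→d1:-→d2:-→d3:-→d4:-→d5:-→d6:-→d7:-→d8:-→d9:-→d10:-→d11:-→d12:H4 -> H4
  add 235.47.0.0/16 -> H1 at depth 16
  lookup 207.84.118.225: bits 110 walk d0:H1→d1:-→d2:-→d3:H3 -> H3
  add 213.127.122.176/28 -> H1 at depth 28

== LOOKUPS ==
["H2","H3","H3","H3","H4","H3"]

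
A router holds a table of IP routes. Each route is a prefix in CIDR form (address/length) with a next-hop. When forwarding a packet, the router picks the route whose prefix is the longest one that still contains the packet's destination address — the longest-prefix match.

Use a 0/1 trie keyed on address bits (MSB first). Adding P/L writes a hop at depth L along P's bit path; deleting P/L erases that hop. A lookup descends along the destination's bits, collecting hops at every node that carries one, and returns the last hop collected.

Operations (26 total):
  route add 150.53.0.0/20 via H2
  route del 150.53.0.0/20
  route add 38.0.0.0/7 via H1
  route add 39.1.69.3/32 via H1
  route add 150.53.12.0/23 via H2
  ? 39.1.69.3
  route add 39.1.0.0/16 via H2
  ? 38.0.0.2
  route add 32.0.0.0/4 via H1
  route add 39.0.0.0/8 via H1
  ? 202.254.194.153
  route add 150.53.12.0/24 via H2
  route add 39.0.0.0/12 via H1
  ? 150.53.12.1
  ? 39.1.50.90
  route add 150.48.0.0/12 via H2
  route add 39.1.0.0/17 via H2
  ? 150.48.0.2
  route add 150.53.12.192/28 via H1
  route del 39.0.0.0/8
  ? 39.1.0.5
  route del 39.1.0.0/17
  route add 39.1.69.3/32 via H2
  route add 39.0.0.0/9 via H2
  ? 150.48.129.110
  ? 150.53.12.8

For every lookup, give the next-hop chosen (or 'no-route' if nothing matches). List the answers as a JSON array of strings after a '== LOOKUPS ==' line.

Process each operation:
  + 150.53.0.0/20 (H2) depth=20
  del 150.53.0.0/20 (clear depth 20)
  + 38.0.0.0/7 (H1) depth=7
  + 39.1.69.3/32 (H1) depth=32
  + 150.53.12.0/23 (H2) depth=23
  lookup 39.1.69.3: bits 00100111000000010100010100000011 walk d0:-→d1:-→d2:-→d3:-→d4:-→d5:-→d6:-→d7:H1→d8:-→d9:-→d10:-→d11:-→d12:-→d13:-→d14:-→d15:-→d16:-→d17:-→d18:-→d19:-→d20:-→d21:-→d22:-→d23:-→d24:-→d25:-→d26:-→d27:-→d28:-→d29:-→d30:-→d31:-→d32:H1 -> H1
  + 39.1.0.0/16 (H2) depth=16
  lookup 38.0.0.2: bits 0010011 walk d0:-→d1:-→d2:-→d3:-→d4:-→d5:-→d6:-→d7:H1 -> H1
  + 32.0.0.0/4 (H1) depth=4
  + 39.0.0.0/8 (H1) depth=8
  lookup 202.254.194.153: bits 1 walk d0:-→d1:- -> no-route
  + 150.53.12.0/24 (H2) depth=24
  + 39.0.0.0/12 (H1) depth=12
  lookup 150.53.12.1: bits 100101100011010100001100 walk d0:-→d1:-→d2:-→d3:-→d4:-→d5:-→d6:-→d7:-→d8:-→d9:-→d10:-→d11:-→d12:-→d13:-→d14:-→d15:-→d16:-→d17:-→d18:-→d19:-→d20:-→d21:-→d22:-→d23:H2→d24:H2 -> H2
  lookup 39.1.50.90: bits 00100111000000010 walk d0:-→d1:-→d2:-→d3:-→d4:H1→d5:-→d6:-→d7:H1→d8:H1→d9:-→d10:-→d11:-→d12:H1→d13:-→d14:-→d15:-→d16:H2→d17:- -> H2
  + 150.48.0.0/12 (H2) depth=12
  + 39.1.0.0/17 (H2) depth=17
  lookup 150.48.0.2: bits 1001011000110 walk d0:-→d1:-→d2:-→d3:-→d4:-→d5:-→d6:-→d7:-→d8:-→d9:-→d10:-→d11:-→d12:H2→d13:- -> H2
  + 150.53.12.192/28 (H1) depth=28
  del 39.0.0.0/8 (clear depth 8)
  lookup 39.1.0.5: bits 00100111000000010 walk d0:-→d1:-→d2:-→d3:-→d4:H1→d5:-→d6:-→d7:H1→d8:-→d9:-→d10:-→d11:-→d12:H1→d13:-→d14:-→d15:-→d16:H2→d17:H2 -> H2
  del 39.1.0.0/17 (clear depth 17)
  + 39.1.69.3/32 (H2) depth=32
  + 39.0.0.0/9 (H2) depth=9
  lookup 150.48.129.110: bits 1001011000110 walk d0:-→d1:-→d2:-→d3:-→d4:-→d5:-→d6:-→d7:-→d8:-→d9:-→d10:-→d11:-→d12:H2→d13:- -> H2
  lookup 150.53.12.8: bits 100101100011010100001100 walk d0:-→d1:-→d2:-→d3:-→d4:-→d5:-→d6:-→d7:-→d8:-→d9:-→d10:-→d11:-→d12:H2→d13:-→d14:-→d15:-→d16:-→d17:-→d18:-→d19:-→d20:-→d21:-→d22:-→d23:H2→d24:H2 -> H2

== LOOKUPS ==
["H1","H1","no-route","H2","H2","H2","H2","H2","H2"]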